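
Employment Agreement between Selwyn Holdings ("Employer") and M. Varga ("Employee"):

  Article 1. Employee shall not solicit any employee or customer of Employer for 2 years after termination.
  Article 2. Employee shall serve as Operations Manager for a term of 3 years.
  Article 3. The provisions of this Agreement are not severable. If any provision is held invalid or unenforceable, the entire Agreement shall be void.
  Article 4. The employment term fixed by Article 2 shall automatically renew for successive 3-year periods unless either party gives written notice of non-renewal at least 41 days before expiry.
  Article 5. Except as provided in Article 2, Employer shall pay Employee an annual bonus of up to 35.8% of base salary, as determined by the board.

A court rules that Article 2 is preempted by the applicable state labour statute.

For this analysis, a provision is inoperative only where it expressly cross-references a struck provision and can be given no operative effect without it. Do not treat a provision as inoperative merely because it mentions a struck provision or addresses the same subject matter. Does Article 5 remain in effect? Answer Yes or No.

Article 2 is struck. Article 4 does nothing except set the renewal of the employment term by reference to Article 2; with Article 2 gone it has no independent effect and is inoperative. Article 3 provides that the Agreement is not severable, so the invalidity of any one provision voids the entire Agreement. No provision of the Agreement survives. Article 5 is among the inoperative provisions, so the answer is no.

No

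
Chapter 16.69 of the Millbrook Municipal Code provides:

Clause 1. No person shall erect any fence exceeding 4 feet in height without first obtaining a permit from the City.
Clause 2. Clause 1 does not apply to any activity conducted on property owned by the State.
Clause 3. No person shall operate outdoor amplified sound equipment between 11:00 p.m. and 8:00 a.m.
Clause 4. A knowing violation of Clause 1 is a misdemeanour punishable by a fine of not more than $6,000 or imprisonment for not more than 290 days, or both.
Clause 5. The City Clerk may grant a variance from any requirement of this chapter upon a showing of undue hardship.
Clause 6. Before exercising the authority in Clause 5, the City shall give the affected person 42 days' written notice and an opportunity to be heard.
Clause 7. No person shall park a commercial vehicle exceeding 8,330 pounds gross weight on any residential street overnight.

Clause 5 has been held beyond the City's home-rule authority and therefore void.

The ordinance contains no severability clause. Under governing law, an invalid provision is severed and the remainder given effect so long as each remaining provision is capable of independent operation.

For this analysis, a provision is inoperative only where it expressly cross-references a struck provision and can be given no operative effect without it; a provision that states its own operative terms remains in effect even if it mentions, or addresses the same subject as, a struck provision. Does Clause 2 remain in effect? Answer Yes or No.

Yes

Clause 5 is struck. Clause 6 merely fixes the notice-and-hearing requirement for Clause 5; with Clause 5 gone it has nothing to operate on and falls away. With no severability clause, the stated default rule severs what cannot stand and enforces each remaining provision that can operate on its own. That leaves Clause 1, Clause 2, Clause 3, Clause 4, and Clause 7 in effect. Clause 2 is among the surviving provisions, so the answer is yes.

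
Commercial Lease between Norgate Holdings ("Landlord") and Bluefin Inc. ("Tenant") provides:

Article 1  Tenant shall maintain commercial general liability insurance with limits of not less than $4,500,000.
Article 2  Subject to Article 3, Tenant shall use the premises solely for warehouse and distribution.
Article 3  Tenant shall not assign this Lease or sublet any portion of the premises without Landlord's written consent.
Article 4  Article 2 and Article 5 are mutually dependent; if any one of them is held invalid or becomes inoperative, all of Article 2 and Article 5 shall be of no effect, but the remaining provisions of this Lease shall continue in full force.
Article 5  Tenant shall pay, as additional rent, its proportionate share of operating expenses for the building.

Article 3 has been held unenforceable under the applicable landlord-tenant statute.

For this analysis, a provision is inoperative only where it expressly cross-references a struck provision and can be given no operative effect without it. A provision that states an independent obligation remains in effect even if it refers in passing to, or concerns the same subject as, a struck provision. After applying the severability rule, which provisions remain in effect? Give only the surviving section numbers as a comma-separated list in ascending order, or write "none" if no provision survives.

1, 2, 4, 5

Article 3 is struck. Although Article 2 refers to Article 3, its operative terms do not depend on Article 3, so it remains in effect. No other provision's operative terms depend on Article 3. Article 4 ties Article 2 and Article 5 together, but none of those is affected here; the remaining provisions continue in force under Article 4. That leaves Article 1, Article 2, Article 4, and Article 5 in effect.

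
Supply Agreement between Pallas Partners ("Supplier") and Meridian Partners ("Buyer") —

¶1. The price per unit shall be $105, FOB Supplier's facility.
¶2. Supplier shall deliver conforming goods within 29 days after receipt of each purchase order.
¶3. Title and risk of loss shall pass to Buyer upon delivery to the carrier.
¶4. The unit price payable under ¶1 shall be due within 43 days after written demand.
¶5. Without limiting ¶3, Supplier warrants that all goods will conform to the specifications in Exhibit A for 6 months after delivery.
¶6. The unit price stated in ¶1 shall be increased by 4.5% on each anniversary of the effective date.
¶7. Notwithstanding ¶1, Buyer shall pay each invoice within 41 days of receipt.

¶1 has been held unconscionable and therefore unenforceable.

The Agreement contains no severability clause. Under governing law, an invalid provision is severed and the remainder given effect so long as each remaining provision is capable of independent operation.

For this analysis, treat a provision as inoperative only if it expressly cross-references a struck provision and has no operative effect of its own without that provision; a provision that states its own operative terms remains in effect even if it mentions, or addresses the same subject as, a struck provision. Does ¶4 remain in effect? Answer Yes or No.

¶1 is struck. The whole of ¶4 is the payment deadline for the unit price, defined by reference to ¶1, so ¶4 cannot stand once ¶1 is removed. The whole of ¶6 is the escalation of the unit price, defined by reference to ¶1, so ¶6 cannot stand once ¶1 is removed. ¶7 mentions ¶1 but its own obligation stands independently of ¶1, so ¶7 is not affected. With no severability clause, the stated default rule severs what cannot stand and enforces each remaining provision that can operate on its own. That leaves ¶2, ¶3, ¶5, and ¶7 in effect. ¶4 is among the inoperative provisions, so the answer is no.

No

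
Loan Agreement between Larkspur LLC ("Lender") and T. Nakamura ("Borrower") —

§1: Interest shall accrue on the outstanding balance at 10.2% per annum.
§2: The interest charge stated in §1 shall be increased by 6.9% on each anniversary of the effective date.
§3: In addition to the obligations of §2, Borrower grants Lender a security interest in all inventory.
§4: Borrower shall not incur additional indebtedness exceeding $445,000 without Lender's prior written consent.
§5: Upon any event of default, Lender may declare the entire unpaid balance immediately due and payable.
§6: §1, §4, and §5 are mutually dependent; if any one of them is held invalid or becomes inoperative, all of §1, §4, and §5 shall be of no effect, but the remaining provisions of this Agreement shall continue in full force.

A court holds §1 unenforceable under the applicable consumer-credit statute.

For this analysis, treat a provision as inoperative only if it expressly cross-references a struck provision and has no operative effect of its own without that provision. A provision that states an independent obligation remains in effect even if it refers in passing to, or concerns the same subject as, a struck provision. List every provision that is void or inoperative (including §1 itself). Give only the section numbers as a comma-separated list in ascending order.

1, 2, 4, 5

§1 is struck. §2 has no operative effect of its own apart from §1 and is therefore inoperative. §3 mentions §2 but its own obligation stands independently of §2, so §3 is not affected. §6 declares §1, §4, and §5 mutually dependent; since one of them has fallen, all of them are of no effect. That brings down §4 and §5 as well. The remainder continues in force under §6. The provisions still in force are §3 and §6.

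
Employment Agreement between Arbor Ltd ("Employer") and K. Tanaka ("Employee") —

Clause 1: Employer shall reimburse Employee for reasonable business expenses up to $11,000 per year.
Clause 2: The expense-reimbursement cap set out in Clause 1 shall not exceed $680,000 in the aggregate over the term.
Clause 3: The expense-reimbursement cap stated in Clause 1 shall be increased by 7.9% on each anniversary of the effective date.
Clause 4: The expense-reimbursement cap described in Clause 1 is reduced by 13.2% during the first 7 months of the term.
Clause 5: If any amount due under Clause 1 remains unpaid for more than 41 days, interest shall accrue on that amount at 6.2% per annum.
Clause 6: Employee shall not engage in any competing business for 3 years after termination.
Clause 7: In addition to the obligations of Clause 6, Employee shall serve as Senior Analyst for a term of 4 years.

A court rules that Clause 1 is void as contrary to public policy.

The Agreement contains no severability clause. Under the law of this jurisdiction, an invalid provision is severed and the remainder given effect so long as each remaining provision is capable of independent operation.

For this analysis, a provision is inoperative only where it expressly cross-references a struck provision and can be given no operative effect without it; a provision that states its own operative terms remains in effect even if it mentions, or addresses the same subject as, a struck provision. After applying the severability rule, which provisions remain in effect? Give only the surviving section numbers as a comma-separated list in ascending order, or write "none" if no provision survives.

Clause 1 is struck. Clause 2 does nothing except set the aggregate cap on the expense-reimbursement cap by reference to Clause 1; with Clause 1 gone it has no independent effect and is inoperative. Clause 3 has no operative effect of its own apart from Clause 1 and is therefore inoperative. The whole of Clause 4 is the introductory reduction to the expense-reimbursement cap, defined by reference to Clause 1, so Clause 4 cannot stand once Clause 1 is removed. Clause 5 operates only by reference to Clause 1, so it falls with Clause 1. With no severability clause, the stated default rule severs what cannot stand and enforces each remaining provision that can operate on its own. Clause 6 and Clause 7 remain in effect.

6, 7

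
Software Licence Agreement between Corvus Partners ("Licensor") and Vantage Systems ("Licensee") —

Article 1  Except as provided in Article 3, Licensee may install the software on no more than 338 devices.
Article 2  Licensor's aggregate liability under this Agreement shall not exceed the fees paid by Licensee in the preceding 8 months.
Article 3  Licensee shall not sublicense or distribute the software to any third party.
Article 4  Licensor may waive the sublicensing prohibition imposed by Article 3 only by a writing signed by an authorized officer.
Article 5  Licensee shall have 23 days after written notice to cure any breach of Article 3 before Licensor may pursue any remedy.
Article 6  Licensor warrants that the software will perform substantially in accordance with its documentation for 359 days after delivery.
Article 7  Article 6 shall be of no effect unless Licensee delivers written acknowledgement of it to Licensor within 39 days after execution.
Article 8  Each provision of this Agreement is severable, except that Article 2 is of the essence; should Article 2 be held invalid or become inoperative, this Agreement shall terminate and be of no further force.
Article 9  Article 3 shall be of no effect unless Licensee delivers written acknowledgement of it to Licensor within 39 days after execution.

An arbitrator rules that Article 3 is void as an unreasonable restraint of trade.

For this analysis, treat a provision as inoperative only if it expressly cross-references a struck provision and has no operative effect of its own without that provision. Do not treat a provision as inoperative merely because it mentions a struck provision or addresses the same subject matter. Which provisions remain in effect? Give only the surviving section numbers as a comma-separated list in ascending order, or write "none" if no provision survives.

1, 2, 6, 7, 8

Article 3 is struck. The only function of Article 4 is the waiver condition for Article 3, so it cannot stand once Article 3 is removed. The only function of Article 5 is the cure period for breach of Article 3, so it cannot stand once Article 3 is removed. Article 9 merely fixes the acknowledgement condition for Article 3; with Article 3 gone it has nothing to operate on and falls away. Article 1 mentions Article 3 but its own obligation stands independently of Article 3, so Article 1 is not affected. Article 8 makes Article 2 an essential term, but Article 2 is unaffected, so the severability proviso in Article 8 preserves the remaining provisions. That leaves Article 1, Article 2, Article 6, Article 7, and Article 8 in effect.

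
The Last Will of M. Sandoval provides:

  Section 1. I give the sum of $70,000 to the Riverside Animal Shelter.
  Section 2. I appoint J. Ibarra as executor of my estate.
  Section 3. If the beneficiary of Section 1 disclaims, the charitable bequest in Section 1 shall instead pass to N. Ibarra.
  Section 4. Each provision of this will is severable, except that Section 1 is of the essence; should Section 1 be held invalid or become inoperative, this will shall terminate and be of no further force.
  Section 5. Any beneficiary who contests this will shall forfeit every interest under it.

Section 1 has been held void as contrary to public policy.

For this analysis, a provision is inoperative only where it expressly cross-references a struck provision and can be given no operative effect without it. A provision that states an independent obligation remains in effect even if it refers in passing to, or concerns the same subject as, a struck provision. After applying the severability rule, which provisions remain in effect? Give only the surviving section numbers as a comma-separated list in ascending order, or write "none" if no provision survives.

Section 1 is struck. Section 3 has no operative effect of its own apart from Section 1 and is therefore inoperative. Section 4 makes Section 1 an essential term, and Section 1 is the provision held invalid; under Section 4, the entire will is therefore void. No provision of the will survives.

none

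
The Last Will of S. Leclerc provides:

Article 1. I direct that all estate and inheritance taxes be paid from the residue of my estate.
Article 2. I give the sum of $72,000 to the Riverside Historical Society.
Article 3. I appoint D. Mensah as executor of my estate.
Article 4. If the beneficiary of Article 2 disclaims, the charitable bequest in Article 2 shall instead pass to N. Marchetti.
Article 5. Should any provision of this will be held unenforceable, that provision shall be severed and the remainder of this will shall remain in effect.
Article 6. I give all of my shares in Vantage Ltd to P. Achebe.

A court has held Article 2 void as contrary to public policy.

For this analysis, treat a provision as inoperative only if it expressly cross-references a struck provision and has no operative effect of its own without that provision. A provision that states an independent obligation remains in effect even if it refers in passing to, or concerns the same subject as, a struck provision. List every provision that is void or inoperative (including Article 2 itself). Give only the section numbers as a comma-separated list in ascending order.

2, 4

Article 2 is struck. Article 4 operates only by reference to Article 2, so it falls with Article 2. Under the severability clause in Article 5, the remaining provisions continue in force. The provisions still in force are Article 1, Article 3, Article 5, and Article 6.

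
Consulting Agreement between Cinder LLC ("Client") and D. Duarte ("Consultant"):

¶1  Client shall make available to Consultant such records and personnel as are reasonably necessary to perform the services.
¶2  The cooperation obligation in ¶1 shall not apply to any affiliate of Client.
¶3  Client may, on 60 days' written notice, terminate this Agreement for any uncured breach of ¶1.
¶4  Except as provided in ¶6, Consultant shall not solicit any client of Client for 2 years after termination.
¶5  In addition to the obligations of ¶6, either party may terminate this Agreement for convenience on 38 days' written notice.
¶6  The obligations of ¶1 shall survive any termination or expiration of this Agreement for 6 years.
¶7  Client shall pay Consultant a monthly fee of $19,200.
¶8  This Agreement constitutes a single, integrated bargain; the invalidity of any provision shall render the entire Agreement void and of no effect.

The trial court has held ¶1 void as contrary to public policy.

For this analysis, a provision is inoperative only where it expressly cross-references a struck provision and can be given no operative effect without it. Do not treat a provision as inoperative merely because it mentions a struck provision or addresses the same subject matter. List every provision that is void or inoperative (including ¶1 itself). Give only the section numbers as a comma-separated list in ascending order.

1, 2, 3, 4, 5, 6, 7, 8

¶1 is struck. ¶2 has no operative effect of its own apart from ¶1 and is therefore inoperative. ¶3 has no operative effect of its own apart from ¶1 and is therefore inoperative. The only function of ¶6 is the survival period for ¶1, so it cannot stand once ¶1 is removed. ¶8 provides that the Agreement is not severable, so the invalidity of any one provision voids the entire Agreement. No provision of the Agreement survives.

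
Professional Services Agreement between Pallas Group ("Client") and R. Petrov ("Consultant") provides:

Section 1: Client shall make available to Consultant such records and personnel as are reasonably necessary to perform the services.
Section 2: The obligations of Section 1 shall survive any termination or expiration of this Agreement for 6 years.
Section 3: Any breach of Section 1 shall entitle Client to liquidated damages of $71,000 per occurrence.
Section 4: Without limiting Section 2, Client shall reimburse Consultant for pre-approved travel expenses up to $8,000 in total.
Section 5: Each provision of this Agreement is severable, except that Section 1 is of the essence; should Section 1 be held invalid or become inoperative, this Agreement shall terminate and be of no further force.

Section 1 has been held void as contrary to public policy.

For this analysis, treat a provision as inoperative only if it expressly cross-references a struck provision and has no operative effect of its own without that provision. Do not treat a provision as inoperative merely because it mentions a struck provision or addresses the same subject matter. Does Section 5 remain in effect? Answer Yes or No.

No

Section 1 is struck. The only function of Section 2 is the survival period for Section 1, so it cannot stand once Section 1 is removed. The whole of Section 3 is the liquidated-damages amount, defined by reference to Section 1, so Section 3 cannot stand once Section 1 is removed. Section 5 makes Section 1 an essential term, and Section 1 is the provision held invalid; under Section 5, the entire Agreement is therefore void. No provision of the Agreement survives. Section 5 is among the inoperative provisions, so the answer is no.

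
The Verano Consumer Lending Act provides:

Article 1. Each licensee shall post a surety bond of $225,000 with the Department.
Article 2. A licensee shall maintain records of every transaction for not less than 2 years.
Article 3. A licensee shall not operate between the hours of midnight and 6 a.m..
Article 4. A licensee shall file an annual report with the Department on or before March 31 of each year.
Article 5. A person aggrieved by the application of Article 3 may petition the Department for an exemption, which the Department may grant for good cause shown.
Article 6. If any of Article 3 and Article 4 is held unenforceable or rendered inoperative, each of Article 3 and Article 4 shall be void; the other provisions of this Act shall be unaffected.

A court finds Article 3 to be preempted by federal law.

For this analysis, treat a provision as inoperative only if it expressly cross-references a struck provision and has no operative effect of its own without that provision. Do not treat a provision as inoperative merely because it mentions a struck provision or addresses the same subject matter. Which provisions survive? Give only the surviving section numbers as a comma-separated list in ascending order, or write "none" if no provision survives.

Article 3 is struck. Article 5 has no operative effect of its own apart from Article 3 and is therefore inoperative. Article 6 declares Article 3 and Article 4 mutually dependent; since one of them has fallen, all of them are of no effect. That brings down Article 4 as well. The remainder continues in force under Article 6. The provisions still in force are Article 1, Article 2, and Article 6.

1, 2, 6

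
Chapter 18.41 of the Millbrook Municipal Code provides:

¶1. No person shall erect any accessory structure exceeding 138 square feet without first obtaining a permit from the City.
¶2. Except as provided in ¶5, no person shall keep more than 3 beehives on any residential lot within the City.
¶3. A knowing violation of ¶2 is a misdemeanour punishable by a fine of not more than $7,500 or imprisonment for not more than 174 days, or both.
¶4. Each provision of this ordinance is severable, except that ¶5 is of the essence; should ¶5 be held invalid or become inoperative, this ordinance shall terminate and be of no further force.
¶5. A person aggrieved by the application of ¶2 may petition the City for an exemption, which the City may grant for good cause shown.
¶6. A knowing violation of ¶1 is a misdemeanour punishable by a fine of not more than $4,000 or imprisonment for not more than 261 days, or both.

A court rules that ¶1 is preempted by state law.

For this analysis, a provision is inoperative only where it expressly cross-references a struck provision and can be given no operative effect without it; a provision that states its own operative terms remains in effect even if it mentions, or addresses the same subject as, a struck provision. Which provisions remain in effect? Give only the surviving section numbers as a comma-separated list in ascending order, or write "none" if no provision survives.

¶1 is struck. ¶6 operates only by reference to ¶1, so it falls with ¶1. ¶4 makes ¶5 an essential term, but ¶5 is unaffected, so the severability proviso in ¶4 preserves the remaining provisions. ¶2, ¶3, ¶4, and ¶5 remain in effect.

2, 3, 4, 5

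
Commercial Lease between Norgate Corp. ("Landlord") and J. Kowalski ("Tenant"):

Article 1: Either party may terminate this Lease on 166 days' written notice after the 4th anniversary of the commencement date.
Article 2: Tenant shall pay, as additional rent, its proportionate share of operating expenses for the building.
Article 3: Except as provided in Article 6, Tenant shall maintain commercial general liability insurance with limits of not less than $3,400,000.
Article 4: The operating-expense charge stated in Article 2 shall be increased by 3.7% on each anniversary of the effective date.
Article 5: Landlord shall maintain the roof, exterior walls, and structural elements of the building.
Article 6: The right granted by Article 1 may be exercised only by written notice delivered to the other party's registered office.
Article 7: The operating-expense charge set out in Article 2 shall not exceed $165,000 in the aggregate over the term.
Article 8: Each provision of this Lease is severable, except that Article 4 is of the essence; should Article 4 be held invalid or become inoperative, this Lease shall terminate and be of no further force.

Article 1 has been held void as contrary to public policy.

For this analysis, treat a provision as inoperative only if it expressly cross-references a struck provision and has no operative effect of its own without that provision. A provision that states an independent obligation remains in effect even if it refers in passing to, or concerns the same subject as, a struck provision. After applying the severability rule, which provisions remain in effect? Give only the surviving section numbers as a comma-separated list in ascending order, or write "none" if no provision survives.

Article 1 is struck. Article 6 has no operative effect of its own apart from Article 1 and is therefore inoperative. Article 3 mentions Article 6 but its own obligation stands independently of Article 6, so Article 3 is not affected. Article 8 makes Article 4 an essential term, but Article 4 is unaffected, so the severability proviso in Article 8 preserves the remaining provisions. The provisions still in force are Article 2, Article 3, Article 4, Article 5, Article 7, and Article 8.

2, 3, 4, 5, 7, 8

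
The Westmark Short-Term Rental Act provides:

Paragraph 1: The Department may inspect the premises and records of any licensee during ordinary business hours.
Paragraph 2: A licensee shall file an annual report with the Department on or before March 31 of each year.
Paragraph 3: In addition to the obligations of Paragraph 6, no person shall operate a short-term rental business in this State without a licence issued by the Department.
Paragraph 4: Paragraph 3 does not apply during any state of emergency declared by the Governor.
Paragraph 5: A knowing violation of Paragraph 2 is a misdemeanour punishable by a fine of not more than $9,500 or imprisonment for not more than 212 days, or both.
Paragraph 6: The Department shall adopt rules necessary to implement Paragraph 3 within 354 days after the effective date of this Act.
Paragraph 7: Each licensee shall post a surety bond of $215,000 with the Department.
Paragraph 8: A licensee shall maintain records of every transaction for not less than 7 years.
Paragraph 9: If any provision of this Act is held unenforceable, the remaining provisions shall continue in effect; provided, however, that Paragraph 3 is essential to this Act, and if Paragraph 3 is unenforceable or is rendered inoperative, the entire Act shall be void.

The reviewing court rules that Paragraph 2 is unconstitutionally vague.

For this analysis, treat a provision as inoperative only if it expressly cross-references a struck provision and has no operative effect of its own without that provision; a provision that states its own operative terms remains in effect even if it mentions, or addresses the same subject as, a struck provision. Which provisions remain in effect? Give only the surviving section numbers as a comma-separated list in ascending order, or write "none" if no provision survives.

1, 3, 4, 6, 7, 8, 9

Paragraph 2 is struck. The only function of Paragraph 5 is the criminal penalty for violating Paragraph 2, so it cannot stand once Paragraph 2 is removed. Paragraph 9 makes Paragraph 3 an essential term, but Paragraph 3 is unaffected, so the severability proviso in Paragraph 9 preserves the remaining provisions. The provisions still in force are Paragraph 1, Paragraph 3, Paragraph 4, Paragraph 6, Paragraph 7, Paragraph 8, and Paragraph 9.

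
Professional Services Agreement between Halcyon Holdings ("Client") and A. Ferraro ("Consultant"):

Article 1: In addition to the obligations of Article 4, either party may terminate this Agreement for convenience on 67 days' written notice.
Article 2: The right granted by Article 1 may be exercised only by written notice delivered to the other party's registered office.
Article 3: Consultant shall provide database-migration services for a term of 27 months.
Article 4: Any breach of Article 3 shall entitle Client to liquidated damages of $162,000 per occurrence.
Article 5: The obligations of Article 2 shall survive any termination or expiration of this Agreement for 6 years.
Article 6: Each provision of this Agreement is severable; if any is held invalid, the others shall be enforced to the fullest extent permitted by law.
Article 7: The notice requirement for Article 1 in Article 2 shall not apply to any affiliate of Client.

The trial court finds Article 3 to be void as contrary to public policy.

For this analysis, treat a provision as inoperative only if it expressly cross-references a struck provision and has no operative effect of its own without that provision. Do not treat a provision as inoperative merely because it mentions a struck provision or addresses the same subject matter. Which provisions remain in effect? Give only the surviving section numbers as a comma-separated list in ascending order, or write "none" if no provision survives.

1, 2, 5, 6, 7

Article 3 is struck. Article 4 has no operative effect of its own apart from Article 3 and is therefore inoperative. Although Article 1 refers to Article 4, its operative terms do not depend on Article 4, so it remains in effect. Article 6 is a severability clause and preserves every provision that can still be given independent effect. The provisions still in force are Article 1, Article 2, Article 5, Article 6, and Article 7.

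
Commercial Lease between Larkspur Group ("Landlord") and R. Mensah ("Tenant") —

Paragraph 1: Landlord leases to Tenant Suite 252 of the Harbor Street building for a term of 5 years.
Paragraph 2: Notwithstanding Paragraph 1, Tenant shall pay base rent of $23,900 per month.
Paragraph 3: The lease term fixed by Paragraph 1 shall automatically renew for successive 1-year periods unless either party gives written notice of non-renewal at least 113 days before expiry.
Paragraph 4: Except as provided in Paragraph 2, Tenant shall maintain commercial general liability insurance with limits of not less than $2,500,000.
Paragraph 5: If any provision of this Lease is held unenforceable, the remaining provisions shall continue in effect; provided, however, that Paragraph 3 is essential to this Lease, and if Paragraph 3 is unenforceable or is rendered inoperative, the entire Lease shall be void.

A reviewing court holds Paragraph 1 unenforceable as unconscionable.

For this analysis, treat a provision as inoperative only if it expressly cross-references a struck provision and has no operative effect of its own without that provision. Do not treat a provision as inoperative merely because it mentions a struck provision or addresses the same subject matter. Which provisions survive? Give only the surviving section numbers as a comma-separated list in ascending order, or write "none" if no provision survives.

none

Paragraph 1 is struck. The whole of Paragraph 3 is the renewal of the lease term, defined by reference to Paragraph 1, so Paragraph 3 cannot stand once Paragraph 1 is removed. Paragraph 5 makes Paragraph 3 an essential term, and Paragraph 3 has been rendered inoperative by the cascade; under Paragraph 5, the entire Lease is therefore void. No provision of the Lease survives.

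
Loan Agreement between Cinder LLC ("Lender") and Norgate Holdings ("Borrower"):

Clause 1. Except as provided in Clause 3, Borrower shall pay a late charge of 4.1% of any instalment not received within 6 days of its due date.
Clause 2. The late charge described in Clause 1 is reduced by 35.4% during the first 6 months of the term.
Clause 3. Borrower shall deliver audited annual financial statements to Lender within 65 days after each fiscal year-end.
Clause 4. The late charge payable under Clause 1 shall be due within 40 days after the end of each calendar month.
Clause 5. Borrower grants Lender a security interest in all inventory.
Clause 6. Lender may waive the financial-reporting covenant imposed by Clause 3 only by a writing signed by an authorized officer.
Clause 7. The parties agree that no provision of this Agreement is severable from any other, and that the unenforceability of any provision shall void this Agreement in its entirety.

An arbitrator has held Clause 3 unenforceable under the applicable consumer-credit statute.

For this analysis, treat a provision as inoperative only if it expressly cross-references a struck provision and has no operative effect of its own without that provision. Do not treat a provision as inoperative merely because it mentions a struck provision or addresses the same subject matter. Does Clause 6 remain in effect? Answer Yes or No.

No

Clause 3 is struck. The only function of Clause 6 is the waiver condition for Clause 3, so it cannot stand once Clause 3 is removed. Clause 7 provides that the Agreement is not severable, so the invalidity of any one provision voids the entire Agreement. No provision of the Agreement survives. Clause 6 is among the inoperative provisions, so the answer is no.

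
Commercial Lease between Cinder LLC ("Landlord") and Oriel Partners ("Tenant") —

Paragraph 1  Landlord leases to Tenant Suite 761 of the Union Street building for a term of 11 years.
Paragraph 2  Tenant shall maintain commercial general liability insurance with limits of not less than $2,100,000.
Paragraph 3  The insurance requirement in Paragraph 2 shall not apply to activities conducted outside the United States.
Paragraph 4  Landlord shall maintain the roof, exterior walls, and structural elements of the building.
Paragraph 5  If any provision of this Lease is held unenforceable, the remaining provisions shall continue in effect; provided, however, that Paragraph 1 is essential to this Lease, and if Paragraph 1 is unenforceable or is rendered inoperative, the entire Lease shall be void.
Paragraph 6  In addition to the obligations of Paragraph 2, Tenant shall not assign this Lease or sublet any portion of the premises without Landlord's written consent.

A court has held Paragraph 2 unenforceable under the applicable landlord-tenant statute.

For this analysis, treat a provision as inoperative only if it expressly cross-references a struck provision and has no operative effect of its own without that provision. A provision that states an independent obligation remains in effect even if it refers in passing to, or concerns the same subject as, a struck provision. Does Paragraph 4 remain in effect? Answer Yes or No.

Paragraph 2 is struck. The whole of Paragraph 3 is the carve-out from the insurance requirement, defined by reference to Paragraph 2, so Paragraph 3 cannot stand once Paragraph 2 is removed. Although Paragraph 6 refers to Paragraph 2, its operative terms do not depend on Paragraph 2, so it remains in effect. Paragraph 5 makes Paragraph 1 an essential term, but Paragraph 1 is unaffected, so the severability proviso in Paragraph 5 preserves the remaining provisions. That leaves Paragraph 1, Paragraph 4, Paragraph 5, and Paragraph 6 in effect. Paragraph 4 is among the surviving provisions, so the answer is yes.

Yes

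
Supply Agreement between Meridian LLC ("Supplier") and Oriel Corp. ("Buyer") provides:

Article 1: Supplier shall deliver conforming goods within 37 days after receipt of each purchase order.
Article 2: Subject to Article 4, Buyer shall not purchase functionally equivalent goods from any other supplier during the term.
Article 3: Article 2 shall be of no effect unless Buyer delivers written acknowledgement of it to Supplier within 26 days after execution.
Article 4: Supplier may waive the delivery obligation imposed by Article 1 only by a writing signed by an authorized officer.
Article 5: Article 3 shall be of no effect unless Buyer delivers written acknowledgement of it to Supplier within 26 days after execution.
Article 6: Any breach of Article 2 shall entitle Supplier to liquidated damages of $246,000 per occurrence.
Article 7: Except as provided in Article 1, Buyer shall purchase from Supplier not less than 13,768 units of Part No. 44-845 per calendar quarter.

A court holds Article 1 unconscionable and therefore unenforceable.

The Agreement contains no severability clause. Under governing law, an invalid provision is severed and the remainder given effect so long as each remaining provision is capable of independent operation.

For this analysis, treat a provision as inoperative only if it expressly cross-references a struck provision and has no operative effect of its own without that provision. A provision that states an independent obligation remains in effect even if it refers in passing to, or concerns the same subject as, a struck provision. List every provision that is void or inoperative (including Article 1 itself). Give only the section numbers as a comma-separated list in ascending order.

1, 4

Article 1 is struck. The only function of Article 4 is the waiver condition for Article 1, so it cannot stand once Article 1 is removed. Although Article 7 refers to Article 1, its operative terms do not depend on Article 1, so it remains in effect. Although Article 2 refers to Article 4, its operative terms do not depend on Article 4, so it remains in effect. With no severability clause, the stated default rule severs what cannot stand and enforces each remaining provision that can operate on its own. That leaves Article 2, Article 3, Article 5, Article 6, and Article 7 in effect.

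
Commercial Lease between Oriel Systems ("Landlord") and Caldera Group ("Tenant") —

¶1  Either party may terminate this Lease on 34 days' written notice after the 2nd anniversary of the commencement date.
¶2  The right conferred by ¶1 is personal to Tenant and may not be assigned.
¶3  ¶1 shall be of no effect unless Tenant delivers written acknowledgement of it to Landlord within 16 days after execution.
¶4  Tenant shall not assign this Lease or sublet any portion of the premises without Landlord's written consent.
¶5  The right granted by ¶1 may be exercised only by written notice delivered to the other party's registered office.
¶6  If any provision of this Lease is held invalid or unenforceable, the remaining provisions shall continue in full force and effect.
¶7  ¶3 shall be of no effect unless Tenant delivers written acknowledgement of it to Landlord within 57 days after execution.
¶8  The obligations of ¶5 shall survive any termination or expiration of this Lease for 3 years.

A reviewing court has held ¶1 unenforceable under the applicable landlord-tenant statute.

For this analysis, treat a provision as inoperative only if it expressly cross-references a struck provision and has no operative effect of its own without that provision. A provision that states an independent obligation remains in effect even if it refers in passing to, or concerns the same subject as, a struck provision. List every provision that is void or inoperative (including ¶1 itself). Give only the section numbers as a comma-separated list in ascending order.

¶1 is struck. ¶2 has no operative effect of its own apart from ¶1 and is therefore inoperative. The only function of ¶3 is the acknowledgement condition for ¶1, so it cannot stand once ¶1 is removed. ¶5 has no operative effect of its own apart from ¶1 and is therefore inoperative. The only function of ¶7 is the acknowledgement condition for ¶3, so it cannot stand once ¶3 is removed. ¶8 has no operative effect of its own apart from ¶5 and is therefore inoperative. ¶6 is a severability clause and preserves every provision that can still be given independent effect. ¶4 and ¶6 remain in effect.

1, 2, 3, 5, 7, 8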